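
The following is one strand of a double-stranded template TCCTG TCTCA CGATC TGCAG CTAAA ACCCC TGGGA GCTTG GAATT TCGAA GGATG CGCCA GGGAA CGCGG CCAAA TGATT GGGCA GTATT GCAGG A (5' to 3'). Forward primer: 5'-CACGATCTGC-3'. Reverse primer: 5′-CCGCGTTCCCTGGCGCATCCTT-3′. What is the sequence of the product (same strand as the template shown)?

5'-CACGATCTGCAGCTAAAACCCCTGGGAGCTTGGAATTTCGAAGGATGCGCCAGGGAACGCGG-3'

The forward primer matches the template at positions 9–18.
Taking the reverse complement of CCGCGTTCCCTGGCGCATCCTT gives AAGGATGCGCCAGGGAACGCGG, found at positions 49–70 on the template; the primer anneals here to the top strand with its 3' end pointing upstream.
The product is the template from position 9 through 70 (62 bp).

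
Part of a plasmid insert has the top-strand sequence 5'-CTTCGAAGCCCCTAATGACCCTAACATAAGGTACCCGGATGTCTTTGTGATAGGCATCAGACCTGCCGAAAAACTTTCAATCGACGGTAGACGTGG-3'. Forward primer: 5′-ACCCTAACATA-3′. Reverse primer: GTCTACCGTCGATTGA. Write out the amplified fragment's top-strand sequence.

5'-ACCCTAACATAAGGTACCCGGATGTCTTTGTGATAGGCATCAGACCTGCCGAAAAACTTTCAATCGACGGTAGAC-3'

Scanning the template, ACCCTAACATA occurs at positions 18–28; this primer anneals to the bottom strand there with its 3' end pointing downstream.
The reverse primer's reverse complement is TCAATCGACGGTAGAC, which matches the template at positions 77–92.
The product is the template from position 18 through 92 (75 bp).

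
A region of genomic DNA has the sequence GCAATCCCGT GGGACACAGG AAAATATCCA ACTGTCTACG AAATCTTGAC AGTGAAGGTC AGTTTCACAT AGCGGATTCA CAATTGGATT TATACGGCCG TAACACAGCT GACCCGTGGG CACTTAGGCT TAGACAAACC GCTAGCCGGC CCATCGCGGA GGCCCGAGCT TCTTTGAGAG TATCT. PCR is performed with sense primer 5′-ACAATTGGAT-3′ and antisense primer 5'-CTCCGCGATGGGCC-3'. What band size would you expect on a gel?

82 bp

The forward primer matches the template at positions 80–89.
Taking the reverse complement of CTCCGCGATGGGCC gives GGCCCATCGCGGAG, found at positions 148–161 on the template; the primer anneals here to the top strand with its 3' end pointing upstream.
Amplicon spans positions 80–161: 82 bp.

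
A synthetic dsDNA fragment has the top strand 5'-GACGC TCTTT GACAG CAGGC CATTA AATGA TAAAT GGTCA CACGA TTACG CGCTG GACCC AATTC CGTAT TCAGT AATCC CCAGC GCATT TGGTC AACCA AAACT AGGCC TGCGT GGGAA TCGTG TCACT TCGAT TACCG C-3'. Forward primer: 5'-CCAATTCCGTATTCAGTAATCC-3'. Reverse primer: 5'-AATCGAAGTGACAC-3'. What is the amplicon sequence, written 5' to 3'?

Scanning the template, CCAATTCCGTATTCAGTAATCC occurs at positions 59–80; this primer anneals to the bottom strand there with its 3' end pointing downstream.
Reverse complement of the reverse primer: GTGTCACTTCGATT. This occurs on the top strand at positions 123–136.
The product is the template from position 59 through 136 (78 bp).

5'-CCAATTCCGTATTCAGTAATCCCCAGCGCATTTGGTCAACCAAAACTAGGCCTGCGTGGGAATCGTGTCACTTCGATT-3'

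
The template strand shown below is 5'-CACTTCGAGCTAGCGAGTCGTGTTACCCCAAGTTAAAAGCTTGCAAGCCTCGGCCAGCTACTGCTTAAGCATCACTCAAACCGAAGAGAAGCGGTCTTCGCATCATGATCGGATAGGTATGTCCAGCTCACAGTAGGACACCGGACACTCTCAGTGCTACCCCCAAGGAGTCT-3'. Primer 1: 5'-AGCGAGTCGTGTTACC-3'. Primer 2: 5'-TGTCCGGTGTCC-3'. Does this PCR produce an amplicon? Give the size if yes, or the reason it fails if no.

Yes — a 136 bp product.

Primer 1 (AGCGAGTCGTGTTACC) matches the top strand at positions 12–27; it acts as a forward primer.
Primer 2's reverse complement is GGACACCGGACA, matching the top strand at positions 136–147; it acts as a reverse primer.
The 3' ends face each other across positions 12–147, giving a 136 bp product.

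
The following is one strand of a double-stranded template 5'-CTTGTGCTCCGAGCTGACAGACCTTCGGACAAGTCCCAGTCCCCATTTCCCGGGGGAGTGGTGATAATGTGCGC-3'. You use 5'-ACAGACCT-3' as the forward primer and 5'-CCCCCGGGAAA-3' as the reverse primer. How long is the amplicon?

40 bp

Scanning the template, ACAGACCT occurs at positions 17–24; this primer anneals to the bottom strand there with its 3' end pointing downstream.
Reverse complement of the reverse primer: TTTCCCGGGGG. This occurs on the top strand at positions 46–56.
Product length = (reverse-primer end) − (forward-primer start) + 1 = 56 − 17 + 1 = 40 bp.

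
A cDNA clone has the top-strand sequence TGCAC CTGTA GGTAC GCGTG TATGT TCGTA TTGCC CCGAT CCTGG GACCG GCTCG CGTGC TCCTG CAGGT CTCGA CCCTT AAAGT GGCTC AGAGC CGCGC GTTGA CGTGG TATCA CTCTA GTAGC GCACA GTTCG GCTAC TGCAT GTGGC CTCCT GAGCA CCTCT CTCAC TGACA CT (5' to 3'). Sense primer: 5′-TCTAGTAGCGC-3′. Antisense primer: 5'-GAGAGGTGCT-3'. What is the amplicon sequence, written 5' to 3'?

Forward primer TCTAGTAGCGC is found on the top strand at positions 117–127.
Taking the reverse complement of GAGAGGTGCT gives AGCACCTCTC, found at positions 157–166 on the template; the primer anneals here to the top strand with its 3' end pointing upstream.
The product is the template from position 117 through 166 (50 bp).

5'-TCTAGTAGCGCACAGTTCGGCTACTGCATGTGGCCTCCTGAGCACCTCTC-3'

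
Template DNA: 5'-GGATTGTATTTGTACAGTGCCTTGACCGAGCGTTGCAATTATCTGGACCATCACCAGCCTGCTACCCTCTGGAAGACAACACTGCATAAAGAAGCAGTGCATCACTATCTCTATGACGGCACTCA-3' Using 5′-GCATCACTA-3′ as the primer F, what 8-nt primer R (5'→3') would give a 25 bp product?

The forward primer binds at positions 99–107, so a 25 bp product ends at position 99 + 25 − 1 = 123.
The reverse primer anneals to the top strand over positions 116–123, i.e. to ACGGCACT.
Its sequence written 5'→3' is the reverse complement: AGTGCCGT.

5'-AGTGCCGT-3'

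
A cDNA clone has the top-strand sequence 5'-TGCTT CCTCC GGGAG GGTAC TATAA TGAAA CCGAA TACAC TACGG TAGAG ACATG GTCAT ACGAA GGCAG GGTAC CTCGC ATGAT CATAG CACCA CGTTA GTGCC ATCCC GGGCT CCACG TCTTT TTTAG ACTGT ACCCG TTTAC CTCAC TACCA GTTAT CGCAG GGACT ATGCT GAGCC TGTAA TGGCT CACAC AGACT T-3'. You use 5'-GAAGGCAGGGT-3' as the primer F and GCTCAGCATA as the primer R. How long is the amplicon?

Scanning the template, GAAGGCAGGGT occurs at positions 63–73; this primer anneals to the bottom strand there with its 3' end pointing downstream.
Reverse complement of the reverse primer: TATGCTGAGC. This occurs on the top strand at positions 170–179.
Product length = (reverse-primer end) − (forward-primer start) + 1 = 179 − 63 + 1 = 117 bp.

117 bp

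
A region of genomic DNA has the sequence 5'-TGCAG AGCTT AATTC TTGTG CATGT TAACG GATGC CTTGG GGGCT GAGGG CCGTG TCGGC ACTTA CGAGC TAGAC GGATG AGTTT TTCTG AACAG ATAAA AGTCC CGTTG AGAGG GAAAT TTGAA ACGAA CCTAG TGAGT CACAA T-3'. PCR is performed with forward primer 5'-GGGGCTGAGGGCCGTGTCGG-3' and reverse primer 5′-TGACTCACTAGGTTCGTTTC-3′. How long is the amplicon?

The forward primer matches the template at positions 40–59.
Reverse complement of the reverse primer: GAAACGAACCTAGTGAGTCA. This occurs on the top strand at positions 123–142.
Product length = (reverse-primer end) − (forward-primer start) + 1 = 142 − 40 + 1 = 103 bp.

103 bp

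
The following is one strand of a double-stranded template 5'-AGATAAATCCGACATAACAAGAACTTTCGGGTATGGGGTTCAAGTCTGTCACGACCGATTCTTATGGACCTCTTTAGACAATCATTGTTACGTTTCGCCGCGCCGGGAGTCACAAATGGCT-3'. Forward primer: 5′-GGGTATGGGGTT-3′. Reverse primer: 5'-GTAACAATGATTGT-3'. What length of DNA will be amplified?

63 bp

The forward primer matches the template at positions 29–40.
Reverse complement of the reverse primer: ACAATCATTGTTAC. This occurs on the top strand at positions 78–91.
The product runs from position 29 to position 91, so its length is 91 − 29 + 1 = 63 bp.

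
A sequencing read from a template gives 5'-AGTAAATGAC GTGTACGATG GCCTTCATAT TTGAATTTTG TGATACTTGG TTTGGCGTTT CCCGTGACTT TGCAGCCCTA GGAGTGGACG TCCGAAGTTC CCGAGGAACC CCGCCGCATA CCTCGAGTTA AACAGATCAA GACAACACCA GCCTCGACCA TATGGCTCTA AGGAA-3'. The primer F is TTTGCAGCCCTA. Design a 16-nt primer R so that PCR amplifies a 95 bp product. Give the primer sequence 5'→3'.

5'-ATATGGTCGAGGCTGG-3'

The forward primer binds at positions 69–80, so a 95 bp product ends at position 69 + 95 − 1 = 163.
The reverse primer anneals to the top strand over positions 148–163, i.e. to CCAGCCTCGACCATAT.
Its sequence written 5'→3' is the reverse complement: ATATGGTCGAGGCTGG.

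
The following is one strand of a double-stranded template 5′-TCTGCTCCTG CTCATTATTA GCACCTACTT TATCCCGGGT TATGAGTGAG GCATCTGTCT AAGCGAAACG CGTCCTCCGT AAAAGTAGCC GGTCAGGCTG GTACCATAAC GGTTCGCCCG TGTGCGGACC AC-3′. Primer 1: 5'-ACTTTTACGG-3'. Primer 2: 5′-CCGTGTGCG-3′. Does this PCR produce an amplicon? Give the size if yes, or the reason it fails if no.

Primer 1 (ACTTTTACGG) has reverse complement CCGTAAAAGT, which matches the top strand at positions 77–86; primer 1 anneals to the top strand there with its 3' end pointing upstream toward position 77.
Primer 2 (CCGTGTGCG) matches the top strand directly at positions 118–126; it anneals to the bottom strand with its 3' end pointing downstream toward position 126.
The 3' ends diverge (primer 1 extends toward position 1, primer 2 toward position 132), so the primers never converge on a shared product.

No product — the primers' 3' ends point away from each other.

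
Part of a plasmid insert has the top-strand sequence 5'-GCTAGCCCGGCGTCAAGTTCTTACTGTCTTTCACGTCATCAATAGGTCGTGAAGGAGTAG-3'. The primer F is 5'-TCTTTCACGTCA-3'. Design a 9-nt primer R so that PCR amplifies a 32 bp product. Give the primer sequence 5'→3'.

The forward primer binds at positions 27–38, so a 32 bp product ends at position 27 + 32 − 1 = 58.
The reverse primer anneals to the top strand over positions 50–58, i.e. to TGAAGGAGT.
Its sequence written 5'→3' is the reverse complement: ACTCCTTCA.

5'-ACTCCTTCA-3'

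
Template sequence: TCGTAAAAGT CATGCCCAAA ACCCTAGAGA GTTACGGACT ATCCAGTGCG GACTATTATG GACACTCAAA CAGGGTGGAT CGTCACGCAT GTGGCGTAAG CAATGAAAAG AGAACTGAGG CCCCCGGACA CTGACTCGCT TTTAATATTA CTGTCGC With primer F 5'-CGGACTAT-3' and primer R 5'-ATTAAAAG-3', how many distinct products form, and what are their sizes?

Two products: 112 bp, 98 bp

The forward primer CGGACTAT matches the top strand at positions 35–42, 49–56.
The reverse primer's reverse complement is CTTTTAAT, matching at positions 139–146.
Each forward site pairs with the reverse site to give a product ending at position 146: sizes 112, 98 bp.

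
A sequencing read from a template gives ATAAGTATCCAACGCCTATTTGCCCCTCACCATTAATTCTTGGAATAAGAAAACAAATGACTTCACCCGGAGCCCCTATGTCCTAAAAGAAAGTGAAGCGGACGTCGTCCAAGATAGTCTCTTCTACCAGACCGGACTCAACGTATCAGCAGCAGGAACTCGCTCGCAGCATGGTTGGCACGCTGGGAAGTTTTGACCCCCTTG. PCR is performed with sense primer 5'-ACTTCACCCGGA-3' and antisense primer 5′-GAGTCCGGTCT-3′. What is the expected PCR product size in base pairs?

The forward primer matches the template at positions 60–71.
Taking the reverse complement of GAGTCCGGTCT gives AGACCGGACTC, found at positions 129–139 on the template; the primer anneals here to the top strand with its 3' end pointing upstream.
The product runs from position 60 to position 139, so its length is 139 − 60 + 1 = 80 bp.

80 bp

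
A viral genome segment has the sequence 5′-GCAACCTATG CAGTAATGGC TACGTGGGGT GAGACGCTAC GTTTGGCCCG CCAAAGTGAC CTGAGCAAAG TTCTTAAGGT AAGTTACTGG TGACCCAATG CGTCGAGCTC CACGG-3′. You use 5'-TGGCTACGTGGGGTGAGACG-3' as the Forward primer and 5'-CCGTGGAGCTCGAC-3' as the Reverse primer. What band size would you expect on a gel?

Scanning the template, TGGCTACGTGGGGTGAGACG occurs at positions 17–36; this primer anneals to the bottom strand there with its 3' end pointing downstream.
Reverse complement of the reverse primer: GTCGAGCTCCACGG. This occurs on the top strand at positions 102–115.
Amplicon spans positions 17–115: 99 bp.

99 bp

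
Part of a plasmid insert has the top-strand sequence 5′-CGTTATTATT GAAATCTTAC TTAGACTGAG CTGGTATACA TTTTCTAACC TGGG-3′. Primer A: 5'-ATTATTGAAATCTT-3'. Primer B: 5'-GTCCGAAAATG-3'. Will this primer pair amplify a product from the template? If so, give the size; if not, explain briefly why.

No product — primer B has no binding site in the template.

Primer B (GTCCGAAAATG) does not match the top strand, and its reverse complement CATTTTCGGAC does not match either.
With no annealing site for primer B, no amplification occurs.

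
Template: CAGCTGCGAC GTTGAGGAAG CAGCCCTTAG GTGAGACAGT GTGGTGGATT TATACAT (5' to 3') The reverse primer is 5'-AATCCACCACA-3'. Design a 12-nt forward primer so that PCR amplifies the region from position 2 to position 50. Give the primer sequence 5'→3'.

5'-AGCTGCGACGTT-3'

The reverse primer's reverse complement TGTGGTGGATT matches the template at positions 40–50; the product starts at position 2.
The forward primer is identical to the top strand over positions 2–13: AGCTGCGACGTT.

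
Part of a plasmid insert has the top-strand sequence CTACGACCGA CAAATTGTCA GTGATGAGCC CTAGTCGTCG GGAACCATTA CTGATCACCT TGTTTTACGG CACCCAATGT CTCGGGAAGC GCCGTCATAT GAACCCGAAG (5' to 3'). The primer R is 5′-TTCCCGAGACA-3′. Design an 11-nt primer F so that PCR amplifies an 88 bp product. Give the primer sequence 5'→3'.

5'-CTACGACCGAC-3'

The reverse primer's reverse complement TGTCTCGGGAA matches the template at positions 78–88, so the product ends at position 88.
An 88 bp product then starts at position 88 − 88 + 1 = 1.
The forward primer is identical to the top strand there: CTACGACCGAC.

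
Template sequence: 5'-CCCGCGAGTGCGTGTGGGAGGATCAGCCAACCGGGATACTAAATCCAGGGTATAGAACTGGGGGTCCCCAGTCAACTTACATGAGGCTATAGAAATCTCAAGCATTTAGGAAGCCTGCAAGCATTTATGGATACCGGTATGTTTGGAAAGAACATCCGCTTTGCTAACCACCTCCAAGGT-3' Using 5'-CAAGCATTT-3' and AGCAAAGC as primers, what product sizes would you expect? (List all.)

67 bp, 48 bp

The forward primer CAAGCATTT matches the top strand at positions 99–107, 118–126.
The reverse primer's reverse complement is GCTTTGCT, matching at positions 158–165.
Each forward site pairs with the reverse site to give a product ending at position 165: sizes 67, 48 bp.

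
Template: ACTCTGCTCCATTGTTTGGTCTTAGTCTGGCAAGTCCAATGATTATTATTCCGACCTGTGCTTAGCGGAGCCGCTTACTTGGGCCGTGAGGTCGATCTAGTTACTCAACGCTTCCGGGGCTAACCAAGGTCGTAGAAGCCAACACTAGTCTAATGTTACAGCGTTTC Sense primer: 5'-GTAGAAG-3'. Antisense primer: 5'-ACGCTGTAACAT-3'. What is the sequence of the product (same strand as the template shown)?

5'-GTAGAAGCCAACACTAGTCTAATGTTACAGCGT-3'

Forward primer GTAGAAG is found on the top strand at positions 132–138.
Taking the reverse complement of ACGCTGTAACAT gives ATGTTACAGCGT, found at positions 153–164 on the template; the primer anneals here to the top strand with its 3' end pointing upstream.
The product is the template from position 132 through 164 (33 bp).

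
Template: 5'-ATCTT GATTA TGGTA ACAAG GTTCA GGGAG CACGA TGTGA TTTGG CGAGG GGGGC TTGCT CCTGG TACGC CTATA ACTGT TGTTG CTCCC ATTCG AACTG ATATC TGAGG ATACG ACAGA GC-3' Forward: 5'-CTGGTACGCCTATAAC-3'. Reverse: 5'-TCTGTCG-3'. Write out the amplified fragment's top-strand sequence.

Scanning the template, CTGGTACGCCTATAAC occurs at positions 62–77; this primer anneals to the bottom strand there with its 3' end pointing downstream.
Taking the reverse complement of TCTGTCG gives CGACAGA, found at positions 114–120 on the template; the primer anneals here to the top strand with its 3' end pointing upstream.
The product is the template from position 62 through 120 (59 bp).

5'-CTGGTACGCCTATAACTGTTGTTGCTCCCATTCGAACTGATATCTGAGGATACGACAGA-3'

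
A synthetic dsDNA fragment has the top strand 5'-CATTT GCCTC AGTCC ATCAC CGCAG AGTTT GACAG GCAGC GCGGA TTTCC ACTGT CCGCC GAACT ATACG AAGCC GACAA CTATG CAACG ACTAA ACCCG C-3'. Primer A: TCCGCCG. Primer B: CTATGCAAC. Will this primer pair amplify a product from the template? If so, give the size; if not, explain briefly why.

No product — both primers anneal to the same strand and extend in the same direction.

Primer A (TCCGCCG) matches the top strand at positions 55–61 (3' end points downstream).
Primer B (CTATGCAAC) also matches the top strand directly, at positions 81–89 — its reverse complement GTTGCATAG is not present.
Both primers anneal to the bottom strand with 3' ends pointing the same way, so neither can prime synthesis back toward the other.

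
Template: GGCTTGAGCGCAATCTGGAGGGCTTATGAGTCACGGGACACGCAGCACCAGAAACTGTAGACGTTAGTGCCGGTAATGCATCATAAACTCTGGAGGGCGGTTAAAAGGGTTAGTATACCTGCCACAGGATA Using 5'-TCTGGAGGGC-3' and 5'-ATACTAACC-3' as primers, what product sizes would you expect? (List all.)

103 bp, 28 bp

The forward primer TCTGGAGGGC matches the top strand at positions 14–23, 89–98.
The reverse primer's reverse complement is GGTTAGTAT, matching at positions 108–116.
Each forward site pairs with the reverse site to give a product ending at position 116: sizes 103, 28 bp.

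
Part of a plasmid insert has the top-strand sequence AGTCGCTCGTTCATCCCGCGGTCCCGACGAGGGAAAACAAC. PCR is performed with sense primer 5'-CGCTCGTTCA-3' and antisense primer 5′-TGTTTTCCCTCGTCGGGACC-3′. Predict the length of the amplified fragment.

Forward primer CGCTCGTTCA is found on the top strand at positions 4–13.
Taking the reverse complement of TGTTTTCCCTCGTCGGGACC gives GGTCCCGACGAGGGAAAACA, found at positions 20–39 on the template; the primer anneals here to the top strand with its 3' end pointing upstream.
Product length = (reverse-primer end) − (forward-primer start) + 1 = 39 − 4 + 1 = 36 bp.

36 bp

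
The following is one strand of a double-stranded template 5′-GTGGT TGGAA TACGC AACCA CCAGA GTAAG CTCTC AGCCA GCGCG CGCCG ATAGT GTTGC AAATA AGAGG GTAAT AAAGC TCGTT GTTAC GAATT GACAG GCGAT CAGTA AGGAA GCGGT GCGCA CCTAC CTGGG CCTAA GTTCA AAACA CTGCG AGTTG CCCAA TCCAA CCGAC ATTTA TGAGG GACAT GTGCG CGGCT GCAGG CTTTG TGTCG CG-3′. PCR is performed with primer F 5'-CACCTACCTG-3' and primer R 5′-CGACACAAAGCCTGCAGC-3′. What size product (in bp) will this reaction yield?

The forward primer matches the template at positions 124–133.
Reverse complement of the reverse primer: GCTGCAGGCTTTGTGTCG. This occurs on the top strand at positions 198–215.
The product runs from position 124 to position 215, so its length is 215 − 124 + 1 = 92 bp.

92 bp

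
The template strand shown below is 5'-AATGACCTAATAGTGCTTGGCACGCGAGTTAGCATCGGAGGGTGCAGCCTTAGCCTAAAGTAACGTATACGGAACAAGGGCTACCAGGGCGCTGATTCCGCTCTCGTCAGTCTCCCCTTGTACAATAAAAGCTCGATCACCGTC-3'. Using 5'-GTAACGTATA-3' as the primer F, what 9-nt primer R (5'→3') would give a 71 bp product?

5'-TTTTATTGT-3'

The forward primer binds at positions 60–69, so a 71 bp product ends at position 60 + 71 − 1 = 130.
The reverse primer anneals to the top strand over positions 122–130, i.e. to ACAATAAAA.
Its sequence written 5'→3' is the reverse complement: TTTTATTGT.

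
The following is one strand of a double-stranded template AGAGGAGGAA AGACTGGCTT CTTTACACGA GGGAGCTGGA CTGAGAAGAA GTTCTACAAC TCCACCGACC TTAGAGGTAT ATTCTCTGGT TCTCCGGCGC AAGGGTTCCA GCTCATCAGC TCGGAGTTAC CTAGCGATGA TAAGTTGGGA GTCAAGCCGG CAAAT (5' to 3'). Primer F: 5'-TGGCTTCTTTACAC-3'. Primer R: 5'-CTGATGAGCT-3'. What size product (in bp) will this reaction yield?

The forward primer matches the template at positions 15–28.
Reverse complement of the reverse primer: AGCTCATCAG. This occurs on the top strand at positions 110–119.
The product runs from position 15 to position 119, so its length is 119 − 15 + 1 = 105 bp.

105 bp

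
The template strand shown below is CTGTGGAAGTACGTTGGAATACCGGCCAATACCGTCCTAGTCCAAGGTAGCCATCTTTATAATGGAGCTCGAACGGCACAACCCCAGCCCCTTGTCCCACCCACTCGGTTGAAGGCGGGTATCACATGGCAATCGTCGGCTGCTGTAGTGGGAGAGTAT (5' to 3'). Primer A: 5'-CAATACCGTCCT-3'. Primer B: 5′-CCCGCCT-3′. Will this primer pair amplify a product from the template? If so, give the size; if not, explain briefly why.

Yes — a 93 bp product.

Primer A (CAATACCGTCCT) matches the top strand at positions 27–38; it acts as a forward primer.
Primer B's reverse complement is AGGCGGG, matching the top strand at positions 113–119; it acts as a reverse primer.
The 3' ends face each other across positions 27–119, giving a 93 bp product.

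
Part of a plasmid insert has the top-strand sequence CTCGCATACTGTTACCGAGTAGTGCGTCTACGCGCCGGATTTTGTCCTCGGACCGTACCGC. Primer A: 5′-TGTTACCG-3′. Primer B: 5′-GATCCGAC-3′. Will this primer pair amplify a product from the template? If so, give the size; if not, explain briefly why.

Primer B (GATCCGAC) does not match the top strand, and its reverse complement GTCGGATC does not match either.
With no annealing site for primer B, no amplification occurs.

No product — primer B has no binding site in the template.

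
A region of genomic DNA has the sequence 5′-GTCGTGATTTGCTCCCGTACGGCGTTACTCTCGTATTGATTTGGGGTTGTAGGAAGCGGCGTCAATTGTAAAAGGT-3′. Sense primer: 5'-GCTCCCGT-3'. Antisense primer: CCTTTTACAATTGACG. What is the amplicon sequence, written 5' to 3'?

5'-GCTCCCGTACGGCGTTACTCTCGTATTGATTTGGGGTTGTAGGAAGCGGCGTCAATTGTAAAAGG-3'

The forward primer matches the template at positions 11–18.
Taking the reverse complement of CCTTTTACAATTGACG gives CGTCAATTGTAAAAGG, found at positions 60–75 on the template; the primer anneals here to the top strand with its 3' end pointing upstream.
The product is the template from position 11 through 75 (65 bp).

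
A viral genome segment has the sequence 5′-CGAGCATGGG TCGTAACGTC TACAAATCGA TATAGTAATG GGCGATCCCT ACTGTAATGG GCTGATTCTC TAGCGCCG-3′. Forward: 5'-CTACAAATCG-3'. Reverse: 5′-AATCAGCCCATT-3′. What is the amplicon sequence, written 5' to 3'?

5'-CTACAAATCGATATAGTAATGGGCGATCCCTACTGTAATGGGCTGATT-3'

The forward primer matches the template at positions 20–29.
The reverse primer's reverse complement is AATGGGCTGATT, which matches the template at positions 56–67.
The product is the template from position 20 through 67 (48 bp).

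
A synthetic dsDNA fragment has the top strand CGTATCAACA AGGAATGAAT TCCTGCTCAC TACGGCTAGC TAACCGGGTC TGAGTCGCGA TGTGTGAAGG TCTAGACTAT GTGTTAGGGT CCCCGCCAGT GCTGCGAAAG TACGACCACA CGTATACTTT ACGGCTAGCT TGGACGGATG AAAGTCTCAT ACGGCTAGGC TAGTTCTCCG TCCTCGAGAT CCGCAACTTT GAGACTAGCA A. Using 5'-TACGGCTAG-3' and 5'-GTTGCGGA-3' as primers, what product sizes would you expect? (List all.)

The forward primer TACGGCTAG matches the top strand at positions 31–39, 130–138, 160–168.
The reverse primer's reverse complement is TCCGCAAC, matching at positions 190–197.
Each forward site pairs with the reverse site to give a product ending at position 197: sizes 167, 68, 38 bp.

167 bp, 68 bp, 38 bp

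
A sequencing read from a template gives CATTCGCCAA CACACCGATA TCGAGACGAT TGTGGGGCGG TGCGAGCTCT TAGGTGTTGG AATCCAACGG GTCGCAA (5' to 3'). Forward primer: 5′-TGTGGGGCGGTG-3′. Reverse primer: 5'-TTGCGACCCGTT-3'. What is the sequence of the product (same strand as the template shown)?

Scanning the template, TGTGGGGCGGTG occurs at positions 31–42; this primer anneals to the bottom strand there with its 3' end pointing downstream.
Reverse complement of the reverse primer: AACGGGTCGCAA. This occurs on the top strand at positions 66–77.
The product is the template from position 31 through 77 (47 bp).

5'-TGTGGGGCGGTGCGAGCTCTTAGGTGTTGGAATCCAACGGGTCGCAA-3'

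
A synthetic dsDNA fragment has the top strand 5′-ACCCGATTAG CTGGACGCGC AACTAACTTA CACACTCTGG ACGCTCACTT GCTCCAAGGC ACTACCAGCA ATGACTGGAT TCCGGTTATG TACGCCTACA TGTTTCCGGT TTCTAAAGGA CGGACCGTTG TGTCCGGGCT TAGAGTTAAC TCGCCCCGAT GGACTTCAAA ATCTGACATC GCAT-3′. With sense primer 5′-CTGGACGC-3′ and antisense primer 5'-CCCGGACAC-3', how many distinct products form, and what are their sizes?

The forward primer CTGGACGC matches the top strand at positions 11–18, 37–44.
The reverse primer's reverse complement is GTGTCCGGG, matching at positions 130–138.
Each forward site pairs with the reverse site to give a product ending at position 138: sizes 128, 102 bp.

Two products: 128 bp, 102 bp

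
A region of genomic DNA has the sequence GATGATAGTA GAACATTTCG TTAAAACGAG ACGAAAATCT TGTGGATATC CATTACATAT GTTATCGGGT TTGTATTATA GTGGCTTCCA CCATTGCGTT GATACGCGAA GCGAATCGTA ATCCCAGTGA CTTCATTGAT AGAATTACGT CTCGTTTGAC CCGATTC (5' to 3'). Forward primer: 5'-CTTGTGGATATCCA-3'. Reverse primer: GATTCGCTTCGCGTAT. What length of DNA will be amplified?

Forward primer CTTGTGGATATCCA is found on the top strand at positions 39–52.
Taking the reverse complement of GATTCGCTTCGCGTAT gives ATACGCGAAGCGAATC, found at positions 102–117 on the template; the primer anneals here to the top strand with its 3' end pointing upstream.
The product runs from position 39 to position 117, so its length is 117 − 39 + 1 = 79 bp.

79 bp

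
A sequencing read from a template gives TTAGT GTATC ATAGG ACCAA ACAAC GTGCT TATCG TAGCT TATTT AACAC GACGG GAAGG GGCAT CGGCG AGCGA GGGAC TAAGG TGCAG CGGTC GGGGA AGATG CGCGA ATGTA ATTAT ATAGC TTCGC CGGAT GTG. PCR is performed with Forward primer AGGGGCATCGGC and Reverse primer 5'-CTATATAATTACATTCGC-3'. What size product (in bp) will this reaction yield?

Forward primer AGGGGCATCGGC is found on the top strand at positions 58–69.
Reverse complement of the reverse primer: GCGAATGTAATTATATAG. This occurs on the top strand at positions 107–124.
Amplicon spans positions 58–124: 67 bp.

67 bp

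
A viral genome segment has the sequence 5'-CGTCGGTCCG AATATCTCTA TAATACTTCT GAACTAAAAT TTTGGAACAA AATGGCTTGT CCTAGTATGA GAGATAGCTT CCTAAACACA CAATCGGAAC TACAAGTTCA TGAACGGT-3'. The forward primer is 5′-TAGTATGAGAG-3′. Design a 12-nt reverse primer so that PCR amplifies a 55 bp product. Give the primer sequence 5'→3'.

5'-CCGTTCATGAAC-3'

The forward primer binds at positions 63–73, so a 55 bp product ends at position 63 + 55 − 1 = 117.
The reverse primer anneals to the top strand over positions 106–117, i.e. to GTTCATGAACGG.
Its sequence written 5'→3' is the reverse complement: CCGTTCATGAAC.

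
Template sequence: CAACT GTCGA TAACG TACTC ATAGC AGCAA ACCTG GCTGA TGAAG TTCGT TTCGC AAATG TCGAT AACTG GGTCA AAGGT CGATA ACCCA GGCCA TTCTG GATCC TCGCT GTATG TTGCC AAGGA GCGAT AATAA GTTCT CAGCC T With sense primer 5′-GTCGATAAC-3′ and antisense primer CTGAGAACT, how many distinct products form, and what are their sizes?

The forward primer GTCGATAAC matches the top strand at positions 6–14, 60–68, 79–87.
The reverse primer's reverse complement is AGTTCTCAG, matching at positions 135–143.
Each forward site pairs with the reverse site to give a product ending at position 143: sizes 138, 84, 65 bp.

Three products: 138 bp, 84 bp, 65 bp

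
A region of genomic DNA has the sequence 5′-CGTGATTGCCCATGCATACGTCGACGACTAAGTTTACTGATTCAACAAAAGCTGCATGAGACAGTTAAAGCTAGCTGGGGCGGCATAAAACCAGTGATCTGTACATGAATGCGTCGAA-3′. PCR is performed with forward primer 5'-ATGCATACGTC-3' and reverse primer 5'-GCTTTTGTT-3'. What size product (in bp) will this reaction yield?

Scanning the template, ATGCATACGTC occurs at positions 12–22; this primer anneals to the bottom strand there with its 3' end pointing downstream.
The reverse primer's reverse complement is AACAAAAGC, which matches the template at positions 44–52.
The product runs from position 12 to position 52, so its length is 52 − 12 + 1 = 41 bp.

41 bp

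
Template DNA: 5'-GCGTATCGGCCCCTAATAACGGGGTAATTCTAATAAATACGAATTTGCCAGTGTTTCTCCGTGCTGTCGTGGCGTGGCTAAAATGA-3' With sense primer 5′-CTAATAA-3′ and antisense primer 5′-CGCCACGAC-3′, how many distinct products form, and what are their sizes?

Two products: 62 bp, 45 bp

The forward primer CTAATAA matches the top strand at positions 13–19, 30–36.
The reverse primer's reverse complement is GTCGTGGCG, matching at positions 66–74.
Each forward site pairs with the reverse site to give a product ending at position 74: sizes 62, 45 bp.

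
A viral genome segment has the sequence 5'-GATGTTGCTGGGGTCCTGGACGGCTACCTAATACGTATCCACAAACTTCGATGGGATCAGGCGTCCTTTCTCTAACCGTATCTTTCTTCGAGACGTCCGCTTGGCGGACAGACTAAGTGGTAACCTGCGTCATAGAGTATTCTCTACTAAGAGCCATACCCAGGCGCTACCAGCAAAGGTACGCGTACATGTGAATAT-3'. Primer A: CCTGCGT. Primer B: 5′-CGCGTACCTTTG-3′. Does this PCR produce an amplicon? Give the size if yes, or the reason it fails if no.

Yes — a 62 bp product.

Primer A (CCTGCGT) matches the top strand at positions 124–130; it acts as a forward primer.
Primer B's reverse complement is CAAAGGTACGCG, matching the top strand at positions 174–185; it acts as a reverse primer.
The 3' ends face each other across positions 124–185, giving a 62 bp product.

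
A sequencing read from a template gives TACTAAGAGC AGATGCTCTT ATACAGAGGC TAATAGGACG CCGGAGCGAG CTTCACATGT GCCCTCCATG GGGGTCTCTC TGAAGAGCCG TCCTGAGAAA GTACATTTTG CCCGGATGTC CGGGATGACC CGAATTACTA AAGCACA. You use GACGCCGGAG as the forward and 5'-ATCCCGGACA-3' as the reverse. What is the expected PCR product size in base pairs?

90 bp

Scanning the template, GACGCCGGAG occurs at positions 37–46; this primer anneals to the bottom strand there with its 3' end pointing downstream.
Reverse complement of the reverse primer: TGTCCGGGAT. This occurs on the top strand at positions 117–126.
The product runs from position 37 to position 126, so its length is 126 − 37 + 1 = 90 bp.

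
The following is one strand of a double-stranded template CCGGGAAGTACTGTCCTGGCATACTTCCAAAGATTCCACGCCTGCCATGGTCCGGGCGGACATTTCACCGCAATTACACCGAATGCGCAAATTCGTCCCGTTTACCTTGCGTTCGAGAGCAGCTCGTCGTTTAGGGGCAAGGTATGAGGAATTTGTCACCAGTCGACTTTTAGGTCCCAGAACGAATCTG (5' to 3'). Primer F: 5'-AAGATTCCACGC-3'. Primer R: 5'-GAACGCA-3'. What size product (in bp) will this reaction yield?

85 bp

Forward primer AAGATTCCACGC is found on the top strand at positions 30–41.
The reverse primer's reverse complement is TGCGTTC, which matches the template at positions 108–114.
Product length = (reverse-primer end) − (forward-primer start) + 1 = 114 − 30 + 1 = 85 bp.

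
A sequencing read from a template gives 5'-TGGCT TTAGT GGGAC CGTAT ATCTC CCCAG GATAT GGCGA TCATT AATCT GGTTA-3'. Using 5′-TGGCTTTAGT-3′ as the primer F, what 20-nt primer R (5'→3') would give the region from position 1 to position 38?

5'-GCCATATCCTGGGGAGATAT-3'

The product's 3' end on the top strand is position 38.
The reverse primer anneals to the top strand over positions 19–38, i.e. to ATATCTCCCCAGGATATGGC.
Its sequence written 5'→3' is the reverse complement: GCCATATCCTGGGGAGATAT.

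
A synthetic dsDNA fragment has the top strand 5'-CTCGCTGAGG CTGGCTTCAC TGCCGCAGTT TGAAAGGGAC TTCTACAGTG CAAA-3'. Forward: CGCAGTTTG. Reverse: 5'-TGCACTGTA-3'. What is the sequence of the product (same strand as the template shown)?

5'-CGCAGTTTGAAAGGGACTTCTACAGTGCA-3'

Forward primer CGCAGTTTG is found on the top strand at positions 24–32.
Reverse complement of the reverse primer: TACAGTGCA. This occurs on the top strand at positions 44–52.
The product is the template from position 24 through 52 (29 bp).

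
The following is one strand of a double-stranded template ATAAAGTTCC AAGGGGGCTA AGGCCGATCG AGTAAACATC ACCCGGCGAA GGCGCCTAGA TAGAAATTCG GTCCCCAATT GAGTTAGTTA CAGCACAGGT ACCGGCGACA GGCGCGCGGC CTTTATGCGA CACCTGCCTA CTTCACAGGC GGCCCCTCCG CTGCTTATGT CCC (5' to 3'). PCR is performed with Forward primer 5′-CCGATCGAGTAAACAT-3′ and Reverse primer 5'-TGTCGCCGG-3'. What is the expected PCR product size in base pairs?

The forward primer matches the template at positions 24–39.
Reverse complement of the reverse primer: CCGGCGACA. This occurs on the top strand at positions 102–110.
The product runs from position 24 to position 110, so its length is 110 − 24 + 1 = 87 bp.

87 bp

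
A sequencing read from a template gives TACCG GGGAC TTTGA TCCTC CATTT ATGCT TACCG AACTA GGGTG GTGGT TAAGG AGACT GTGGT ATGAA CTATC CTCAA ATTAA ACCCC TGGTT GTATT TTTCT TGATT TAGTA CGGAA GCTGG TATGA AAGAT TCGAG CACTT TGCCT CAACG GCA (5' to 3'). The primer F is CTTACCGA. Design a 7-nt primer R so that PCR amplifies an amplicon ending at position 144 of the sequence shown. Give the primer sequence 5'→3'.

5'-AGTGCTC-3'

The forward primer binds at positions 29–36; the product's 3' end on the top strand is position 144.
The reverse primer anneals to the top strand over positions 138–144, i.e. to GAGCACT.
Its sequence written 5'→3' is the reverse complement: AGTGCTC.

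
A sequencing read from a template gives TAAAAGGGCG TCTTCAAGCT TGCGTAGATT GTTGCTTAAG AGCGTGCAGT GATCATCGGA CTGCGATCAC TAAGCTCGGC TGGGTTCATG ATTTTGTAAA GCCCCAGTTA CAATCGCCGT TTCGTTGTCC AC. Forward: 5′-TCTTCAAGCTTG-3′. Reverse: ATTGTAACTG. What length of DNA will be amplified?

Forward primer TCTTCAAGCTTG is found on the top strand at positions 11–22.
Reverse complement of the reverse primer: CAGTTACAAT. This occurs on the top strand at positions 105–114.
The product runs from position 11 to position 114, so its length is 114 − 11 + 1 = 104 bp.

104 bp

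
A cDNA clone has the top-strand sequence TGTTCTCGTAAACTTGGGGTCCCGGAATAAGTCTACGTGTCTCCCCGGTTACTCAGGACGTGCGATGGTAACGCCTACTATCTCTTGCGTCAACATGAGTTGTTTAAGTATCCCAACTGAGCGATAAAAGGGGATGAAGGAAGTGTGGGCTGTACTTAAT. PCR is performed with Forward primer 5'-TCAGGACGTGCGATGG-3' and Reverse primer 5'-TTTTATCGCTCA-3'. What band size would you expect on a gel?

77 bp

The forward primer matches the template at positions 53–68.
The reverse primer's reverse complement is TGAGCGATAAAA, which matches the template at positions 118–129.
Amplicon spans positions 53–129: 77 bp.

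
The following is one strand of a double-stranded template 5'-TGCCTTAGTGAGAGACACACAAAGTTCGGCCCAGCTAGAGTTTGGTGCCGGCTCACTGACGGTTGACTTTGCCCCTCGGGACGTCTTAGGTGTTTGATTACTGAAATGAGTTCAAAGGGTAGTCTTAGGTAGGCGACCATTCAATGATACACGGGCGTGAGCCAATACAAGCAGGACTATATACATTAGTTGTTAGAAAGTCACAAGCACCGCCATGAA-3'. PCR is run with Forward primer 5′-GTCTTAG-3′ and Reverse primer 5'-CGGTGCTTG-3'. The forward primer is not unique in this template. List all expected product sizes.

130 bp, 91 bp

The forward primer GTCTTAG matches the top strand at positions 83–89, 122–128.
The reverse primer's reverse complement is CAAGCACCG, matching at positions 204–212.
Each forward site pairs with the reverse site to give a product ending at position 212: sizes 130, 91 bp.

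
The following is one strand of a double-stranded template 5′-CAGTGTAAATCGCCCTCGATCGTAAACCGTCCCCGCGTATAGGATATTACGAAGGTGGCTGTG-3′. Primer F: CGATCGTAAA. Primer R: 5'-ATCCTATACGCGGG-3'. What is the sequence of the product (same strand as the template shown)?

Forward primer CGATCGTAAA is found on the top strand at positions 17–26.
Taking the reverse complement of ATCCTATACGCGGG gives CCCGCGTATAGGAT, found at positions 32–45 on the template; the primer anneals here to the top strand with its 3' end pointing upstream.
The product is the template from position 17 through 45 (29 bp).

5'-CGATCGTAAACCGTCCCCGCGTATAGGAT-3'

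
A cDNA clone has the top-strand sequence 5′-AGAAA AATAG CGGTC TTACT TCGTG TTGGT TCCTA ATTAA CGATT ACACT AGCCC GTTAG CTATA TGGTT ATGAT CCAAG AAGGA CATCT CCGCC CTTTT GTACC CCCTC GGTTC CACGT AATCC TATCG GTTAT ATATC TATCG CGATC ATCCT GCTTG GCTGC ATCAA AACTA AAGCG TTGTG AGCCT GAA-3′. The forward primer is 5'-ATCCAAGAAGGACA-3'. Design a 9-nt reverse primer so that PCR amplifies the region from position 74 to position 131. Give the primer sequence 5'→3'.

5'-CCGATAGGA-3'

The product's 3' end on the top strand is position 131.
The reverse primer anneals to the top strand over positions 123–131, i.e. to TCCTATCGG.
Its sequence written 5'→3' is the reverse complement: CCGATAGGA.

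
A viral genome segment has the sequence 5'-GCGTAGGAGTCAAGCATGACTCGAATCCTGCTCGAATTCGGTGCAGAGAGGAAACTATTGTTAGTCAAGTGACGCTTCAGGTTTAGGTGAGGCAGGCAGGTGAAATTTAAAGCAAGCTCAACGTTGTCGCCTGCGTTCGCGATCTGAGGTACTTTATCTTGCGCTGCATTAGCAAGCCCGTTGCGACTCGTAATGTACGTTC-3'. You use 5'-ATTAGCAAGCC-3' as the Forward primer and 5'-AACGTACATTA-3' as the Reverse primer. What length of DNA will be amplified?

34 bp

The forward primer matches the template at positions 168–178.
Taking the reverse complement of AACGTACATTA gives TAATGTACGTT, found at positions 191–201 on the template; the primer anneals here to the top strand with its 3' end pointing upstream.
The product runs from position 168 to position 201, so its length is 201 − 168 + 1 = 34 bp.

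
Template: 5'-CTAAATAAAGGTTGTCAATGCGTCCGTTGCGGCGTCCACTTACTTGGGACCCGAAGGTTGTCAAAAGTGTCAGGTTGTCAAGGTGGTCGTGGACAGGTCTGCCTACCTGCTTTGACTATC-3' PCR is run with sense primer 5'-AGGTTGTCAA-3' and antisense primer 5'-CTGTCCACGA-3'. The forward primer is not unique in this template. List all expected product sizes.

88 bp, 42 bp, 25 bp

The forward primer AGGTTGTCAA matches the top strand at positions 9–18, 55–64, 72–81.
The reverse primer's reverse complement is TCGTGGACAG, matching at positions 87–96.
Each forward site pairs with the reverse site to give a product ending at position 96: sizes 88, 42, 25 bp.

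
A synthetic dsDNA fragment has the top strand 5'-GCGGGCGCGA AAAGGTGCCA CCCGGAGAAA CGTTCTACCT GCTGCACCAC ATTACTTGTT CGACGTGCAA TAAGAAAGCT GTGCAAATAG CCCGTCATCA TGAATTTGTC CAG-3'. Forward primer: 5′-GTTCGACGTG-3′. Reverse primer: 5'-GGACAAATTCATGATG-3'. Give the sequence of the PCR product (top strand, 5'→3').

The forward primer matches the template at positions 58–67.
The reverse primer's reverse complement is CATCATGAATTTGTCC, which matches the template at positions 96–111.
The product is the template from position 58 through 111 (54 bp).

5'-GTTCGACGTGCAATAAGAAAGCTGTGCAAATAGCCCGTCATCATGAATTTGTCC-3'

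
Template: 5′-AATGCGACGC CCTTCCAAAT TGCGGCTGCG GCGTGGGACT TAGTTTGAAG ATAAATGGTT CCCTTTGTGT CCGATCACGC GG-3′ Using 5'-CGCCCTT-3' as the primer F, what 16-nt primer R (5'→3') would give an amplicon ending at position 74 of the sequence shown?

5'-TCGGACACAAAGGGAA-3'

The forward primer binds at positions 8–14; the product's 3' end on the top strand is position 74.
The reverse primer anneals to the top strand over positions 59–74, i.e. to TTCCCTTTGTGTCCGA.
Its sequence written 5'→3' is the reverse complement: TCGGACACAAAGGGAA.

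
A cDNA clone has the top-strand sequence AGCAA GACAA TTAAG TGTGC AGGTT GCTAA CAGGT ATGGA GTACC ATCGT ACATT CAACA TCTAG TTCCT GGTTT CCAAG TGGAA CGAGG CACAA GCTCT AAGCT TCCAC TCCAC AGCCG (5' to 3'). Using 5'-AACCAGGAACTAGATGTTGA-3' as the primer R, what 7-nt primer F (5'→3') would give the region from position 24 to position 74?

The reverse primer's reverse complement TCAACATCTAGTTCCTGGTT matches the template at positions 55–74; the product starts at position 24.
The forward primer is identical to the top strand over positions 24–30: TTGCTAA.

5'-TTGCTAA-3'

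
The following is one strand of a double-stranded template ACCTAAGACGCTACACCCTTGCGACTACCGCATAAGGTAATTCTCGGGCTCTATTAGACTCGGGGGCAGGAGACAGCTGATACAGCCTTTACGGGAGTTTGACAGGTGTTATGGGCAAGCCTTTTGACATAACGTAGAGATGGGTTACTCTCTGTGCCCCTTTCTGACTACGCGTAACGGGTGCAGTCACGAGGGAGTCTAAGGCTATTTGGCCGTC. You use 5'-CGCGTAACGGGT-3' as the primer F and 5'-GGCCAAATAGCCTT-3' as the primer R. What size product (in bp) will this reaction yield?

Scanning the template, CGCGTAACGGGT occurs at positions 171–182; this primer anneals to the bottom strand there with its 3' end pointing downstream.
Taking the reverse complement of GGCCAAATAGCCTT gives AAGGCTATTTGGCC, found at positions 201–214 on the template; the primer anneals here to the top strand with its 3' end pointing upstream.
Product length = (reverse-primer end) − (forward-primer start) + 1 = 214 − 171 + 1 = 44 bp.

44 bp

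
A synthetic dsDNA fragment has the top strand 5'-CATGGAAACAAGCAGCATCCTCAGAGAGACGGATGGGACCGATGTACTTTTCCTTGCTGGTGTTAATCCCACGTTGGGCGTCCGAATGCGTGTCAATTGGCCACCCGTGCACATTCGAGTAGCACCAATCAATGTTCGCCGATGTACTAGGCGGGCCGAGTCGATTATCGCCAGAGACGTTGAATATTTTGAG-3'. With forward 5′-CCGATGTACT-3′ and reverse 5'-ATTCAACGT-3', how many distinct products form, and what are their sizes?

Two products: 147 bp, 47 bp

The forward primer CCGATGTACT matches the top strand at positions 39–48, 139–148.
The reverse primer's reverse complement is ACGTTGAAT, matching at positions 177–185.
Each forward site pairs with the reverse site to give a product ending at position 185: sizes 147, 47 bp.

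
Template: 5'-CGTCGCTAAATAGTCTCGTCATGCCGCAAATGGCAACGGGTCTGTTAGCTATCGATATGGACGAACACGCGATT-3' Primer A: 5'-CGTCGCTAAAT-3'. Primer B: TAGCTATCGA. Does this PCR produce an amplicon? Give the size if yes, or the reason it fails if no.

Primer A (CGTCGCTAAAT) matches the top strand at positions 1–11 (3' end points downstream).
Primer B (TAGCTATCGA) also matches the top strand directly, at positions 46–55 — its reverse complement TCGATAGCTA is not present.
Both primers anneal to the bottom strand with 3' ends pointing the same way, so neither can prime synthesis back toward the other.

No product — both primers anneal to the same strand and extend in the same direction.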